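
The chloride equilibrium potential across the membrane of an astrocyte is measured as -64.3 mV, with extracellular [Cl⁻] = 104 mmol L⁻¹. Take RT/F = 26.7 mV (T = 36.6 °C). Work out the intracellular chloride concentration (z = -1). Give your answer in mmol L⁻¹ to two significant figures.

9.4 mmol L⁻¹

Nernst: E = (26.7/-1) · ln([out]/[in]), so ln([out]/[in]) = -64.3 × -1 / 26.7 = 2.4082.
[out]/[in] = e^(2.4082) = 11.11.
[in] = 104 / 11.11 = 9.357 mmol L⁻¹.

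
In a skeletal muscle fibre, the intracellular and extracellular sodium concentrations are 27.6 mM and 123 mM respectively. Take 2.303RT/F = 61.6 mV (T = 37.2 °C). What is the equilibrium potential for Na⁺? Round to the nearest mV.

E = (61.6/z) · log₁₀([Na⁺]_out/[Na⁺]_in) with z = +1.
= (61.6/1) · log₁₀(123/27.6) = 61.60 · log₁₀(4.457)
= 61.60 · (0.6490) = 39.98 mV

40 mV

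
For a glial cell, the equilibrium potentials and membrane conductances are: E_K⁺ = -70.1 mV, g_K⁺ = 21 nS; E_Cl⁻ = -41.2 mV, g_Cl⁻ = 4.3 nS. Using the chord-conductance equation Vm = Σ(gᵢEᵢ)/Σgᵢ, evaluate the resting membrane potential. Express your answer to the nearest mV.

Σ gᵢEᵢ = 21·(-70.1) + 4.3·(-41.2) = -1649.26
Σ gᵢ = 21 + 4.3 = 25.3
Vm = -1649.26 / 25.3 = -65.19 mV

-65 mV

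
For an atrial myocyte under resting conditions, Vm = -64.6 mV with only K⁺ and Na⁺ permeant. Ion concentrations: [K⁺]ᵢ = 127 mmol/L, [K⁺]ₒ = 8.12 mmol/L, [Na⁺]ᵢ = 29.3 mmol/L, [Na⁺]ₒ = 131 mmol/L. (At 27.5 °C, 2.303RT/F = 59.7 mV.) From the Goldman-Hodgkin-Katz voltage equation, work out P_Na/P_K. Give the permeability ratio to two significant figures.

Let α = P_Na/P_K. GHK: Vm = 59.7·log₁₀[(Kₒ + α·Naₒ)/(Kᵢ + α·Naᵢ)].
10^(Vm/59.7) = 10^(-64.6/59.7) = 0.08278
So 0.08278·(Kᵢ + α·Naᵢ) = Kₒ + α·Naₒ → α = (0.08278·127.0 − 8.12) / (131.0 − 0.08278·29.3)
α = (10.51 − 8.12) / (131.0 − 2.425) = 2.393/128.6 = 0.01861

0.019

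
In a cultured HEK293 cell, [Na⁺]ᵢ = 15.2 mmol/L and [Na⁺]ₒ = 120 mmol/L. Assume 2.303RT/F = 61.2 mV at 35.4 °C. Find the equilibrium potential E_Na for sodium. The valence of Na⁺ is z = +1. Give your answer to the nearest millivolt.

E = (61.2/z) · log₁₀([Na⁺]_out/[Na⁺]_in) with z = +1.
= (61.2/1) · log₁₀(120/15.2) = 61.20 · log₁₀(7.895)
= 61.20 · (0.8973) = 54.92 mV

55 mV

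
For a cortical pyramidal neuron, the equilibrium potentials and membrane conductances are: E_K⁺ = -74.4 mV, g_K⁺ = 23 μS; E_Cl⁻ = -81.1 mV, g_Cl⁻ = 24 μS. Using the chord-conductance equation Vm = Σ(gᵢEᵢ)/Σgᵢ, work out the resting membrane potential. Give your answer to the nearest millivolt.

-78 mV

Σ gᵢEᵢ = 23·(-74.4) + 24·(-81.1) = -3657.60
Σ gᵢ = 23 + 24 = 47
Vm = -3657.60 / 47 = -77.82 mV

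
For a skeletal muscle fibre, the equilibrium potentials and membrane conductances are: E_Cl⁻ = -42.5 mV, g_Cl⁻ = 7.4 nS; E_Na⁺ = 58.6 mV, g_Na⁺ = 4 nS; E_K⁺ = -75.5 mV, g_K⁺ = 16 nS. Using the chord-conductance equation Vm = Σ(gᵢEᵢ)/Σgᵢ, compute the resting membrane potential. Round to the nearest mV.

Σ gᵢEᵢ = 7.4·(-42.5) + 4·(58.6) + 16·(-75.5) = -1288.10
Σ gᵢ = 7.4 + 4 + 16 = 27.4
Vm = -1288.10 / 27.4 = -47.01 mV

-47 mV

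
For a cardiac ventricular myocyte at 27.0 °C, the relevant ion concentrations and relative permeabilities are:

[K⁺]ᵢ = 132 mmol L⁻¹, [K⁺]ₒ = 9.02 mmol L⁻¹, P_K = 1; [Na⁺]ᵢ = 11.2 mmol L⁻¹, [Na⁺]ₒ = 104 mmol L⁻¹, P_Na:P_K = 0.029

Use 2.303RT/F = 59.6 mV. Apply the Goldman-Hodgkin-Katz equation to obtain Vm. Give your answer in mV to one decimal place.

-62.1 mV

Vm = 59.6 · log₁₀[(Σ P·[cation]ₒ + Σ P·[anion]ᵢ) / (Σ P·[cation]ᵢ + Σ P·[anion]ₒ)]
Numerator = 1×9.02 + 0.029×104 = 12.04
Denominator = 1×132 + 0.029×11.2 = 132.3
Vm = 59.6 · log₁₀(0.090958) = 59.6 × (-1.0412) = -62.05 mV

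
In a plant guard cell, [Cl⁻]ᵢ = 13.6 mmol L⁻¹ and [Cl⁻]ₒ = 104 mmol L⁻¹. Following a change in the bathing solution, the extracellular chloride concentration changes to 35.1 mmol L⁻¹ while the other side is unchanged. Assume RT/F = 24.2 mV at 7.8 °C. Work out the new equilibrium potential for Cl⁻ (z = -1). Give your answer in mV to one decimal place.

After the shift: [Cl⁻]_out = 35.1, [Cl⁻]_in = 13.6 mmol L⁻¹.
E_new = (24.2/-1)·ln(35.1/13.6) = -24.20 · (0.9481) = -22.94 mV

-22.9 mV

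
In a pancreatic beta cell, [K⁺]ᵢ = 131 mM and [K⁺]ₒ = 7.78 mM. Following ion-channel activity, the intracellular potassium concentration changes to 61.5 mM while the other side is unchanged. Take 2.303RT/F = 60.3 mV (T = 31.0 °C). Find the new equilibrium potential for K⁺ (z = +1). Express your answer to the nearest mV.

-54 mV

After the shift: [K⁺]_out = 7.78, [K⁺]_in = 61.5 mM.
E_new = (60.3/1)·log₁₀(7.78/61.5) = 60.30 · (-0.8979) = -54.14 mV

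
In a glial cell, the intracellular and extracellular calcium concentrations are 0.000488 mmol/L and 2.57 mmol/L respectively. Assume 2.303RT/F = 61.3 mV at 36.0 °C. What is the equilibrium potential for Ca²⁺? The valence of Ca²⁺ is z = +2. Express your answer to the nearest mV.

114 mV

E = (61.3/z) · log₁₀([Ca²⁺]_out/[Ca²⁺]_in) with z = +2.
= (61.3/2) · log₁₀(2.57/0.000488) = 30.65 · log₁₀(5266)
= 30.65 · (3.7215) = 114.06 mV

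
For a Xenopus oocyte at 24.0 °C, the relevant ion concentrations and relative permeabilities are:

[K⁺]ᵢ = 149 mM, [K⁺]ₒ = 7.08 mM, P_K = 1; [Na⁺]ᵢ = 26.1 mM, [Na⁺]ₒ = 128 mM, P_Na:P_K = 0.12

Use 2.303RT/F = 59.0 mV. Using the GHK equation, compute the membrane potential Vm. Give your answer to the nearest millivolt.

Vm = 59.0 · log₁₀[(Σ P·[cation]ₒ + Σ P·[anion]ᵢ) / (Σ P·[cation]ᵢ + Σ P·[anion]ₒ)]
Numerator = 1×7.08 + 0.12×128 = 22.44
Denominator = 1×149 + 0.12×26.1 = 152.1
Vm = 59.0 · log₁₀(0.1475) = 59.0 × (-0.8312) = -49.04 mV

-49 mV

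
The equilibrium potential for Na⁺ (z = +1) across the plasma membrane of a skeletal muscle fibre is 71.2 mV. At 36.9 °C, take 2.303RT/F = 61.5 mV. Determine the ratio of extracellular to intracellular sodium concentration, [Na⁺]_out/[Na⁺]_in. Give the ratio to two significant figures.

log₁₀([out]/[in]) = E·z/(61.5) = 71.2 × 1 / 61.5 = 1.1577
[out]/[in] = 10^(1.1577) = 14.38

14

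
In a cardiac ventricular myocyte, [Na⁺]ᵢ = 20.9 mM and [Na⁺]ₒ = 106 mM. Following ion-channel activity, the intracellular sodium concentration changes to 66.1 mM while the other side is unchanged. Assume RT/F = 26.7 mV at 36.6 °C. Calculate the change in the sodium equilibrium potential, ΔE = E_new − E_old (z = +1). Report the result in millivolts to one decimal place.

E_old = (26.7/1)·ln(106/20.9) = 43.35 mV
E_new = (26.7/1)·ln(106/66.1) = 12.61 mV
ΔE = 12.61 − (43.35) = -30.74 mV

-30.7 mV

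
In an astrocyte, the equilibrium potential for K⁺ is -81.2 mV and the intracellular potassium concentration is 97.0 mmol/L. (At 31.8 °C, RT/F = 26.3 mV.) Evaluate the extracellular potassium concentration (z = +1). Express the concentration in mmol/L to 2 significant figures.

4.4 mmol/L

Nernst: E = (26.3/1) · ln([out]/[in]), so ln([out]/[in]) = -81.2 × 1 / 26.3 = -3.0875.
[out]/[in] = e^(-3.0875) = 0.04562.
[out] = 0.04562 × 97.0 = 4.425 mmol/L.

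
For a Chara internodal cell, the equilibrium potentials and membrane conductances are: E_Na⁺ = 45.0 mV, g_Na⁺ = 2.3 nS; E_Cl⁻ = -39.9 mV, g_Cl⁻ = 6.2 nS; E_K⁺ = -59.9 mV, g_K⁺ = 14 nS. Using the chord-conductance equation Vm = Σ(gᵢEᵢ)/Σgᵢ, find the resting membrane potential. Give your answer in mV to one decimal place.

-43.7 mV

Σ gᵢEᵢ = 2.3·(45.0) + 6.2·(-39.9) + 14·(-59.9) = -982.48
Σ gᵢ = 2.3 + 6.2 + 14 = 22.5
Vm = -982.48 / 22.5 = -43.67 mV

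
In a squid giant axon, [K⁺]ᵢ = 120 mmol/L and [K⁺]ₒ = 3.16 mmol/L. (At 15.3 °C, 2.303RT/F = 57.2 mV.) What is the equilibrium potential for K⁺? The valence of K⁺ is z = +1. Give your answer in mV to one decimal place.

-90.3 mV

E = (57.2/z) · log₁₀([K⁺]_out/[K⁺]_in) with z = +1.
= (57.2/1) · log₁₀(3.16/120) = 57.20 · log₁₀(0.02633)
= 57.20 · (-1.5795) = -90.35 mV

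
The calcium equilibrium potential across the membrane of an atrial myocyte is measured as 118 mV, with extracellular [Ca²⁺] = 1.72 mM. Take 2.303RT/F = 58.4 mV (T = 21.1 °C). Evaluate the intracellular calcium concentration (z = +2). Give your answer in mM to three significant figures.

0.000156 mM

Nernst: E = (58.4/2) · log₁₀([out]/[in]), so log₁₀([out]/[in]) = 118.0 × 2 / 58.4 = 4.0411.
[out]/[in] = 10^(4.0411) = 1.099e+04.
[in] = 1.72 / 1.099e+04 = 0.0001565 mM.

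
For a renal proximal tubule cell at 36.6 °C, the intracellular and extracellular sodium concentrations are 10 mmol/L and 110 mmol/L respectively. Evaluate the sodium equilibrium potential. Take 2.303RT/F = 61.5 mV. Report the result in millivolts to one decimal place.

64.0 mV

E = (61.5/z) · log₁₀([Na⁺]_out/[Na⁺]_in) with z = +1.
= (61.5/1) · log₁₀(110/10) = 61.50 · log₁₀(11)
= 61.50 · (1.0414) = 64.05 mV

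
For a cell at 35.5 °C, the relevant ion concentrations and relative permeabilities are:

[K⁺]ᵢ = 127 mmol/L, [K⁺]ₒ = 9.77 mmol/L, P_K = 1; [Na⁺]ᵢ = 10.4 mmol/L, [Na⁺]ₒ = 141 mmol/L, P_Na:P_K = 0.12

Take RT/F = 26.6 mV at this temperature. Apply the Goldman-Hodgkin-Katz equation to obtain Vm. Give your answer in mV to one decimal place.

Vm = 26.6 · ln[(Σ P·[cation]ₒ + Σ P·[anion]ᵢ) / (Σ P·[cation]ᵢ + Σ P·[anion]ₒ)]
Numerator = 1×9.77 + 0.12×141 = 26.69
Denominator = 1×127 + 0.12×10.4 = 128.2
Vm = 26.6 · ln(0.20811) = 26.6 × (-1.5697) = -41.75 mV

-41.8 mV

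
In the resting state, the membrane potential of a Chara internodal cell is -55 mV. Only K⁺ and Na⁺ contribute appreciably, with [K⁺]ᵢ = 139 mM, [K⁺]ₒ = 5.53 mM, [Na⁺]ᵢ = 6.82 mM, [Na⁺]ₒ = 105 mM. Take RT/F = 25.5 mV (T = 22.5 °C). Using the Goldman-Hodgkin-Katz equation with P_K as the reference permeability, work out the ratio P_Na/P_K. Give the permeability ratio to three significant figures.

0.101

Let α = P_Na/P_K. GHK: Vm = 25.5·ln[(Kₒ + α·Naₒ)/(Kᵢ + α·Naᵢ)].
e^(Vm/25.5) = e^(-55.0/25.5) = 0.11569
So 0.11569·(Kᵢ + α·Naᵢ) = Kₒ + α·Naₒ → α = (0.11569·139.0 − 5.53) / (105.0 − 0.11569·6.82)
α = (16.08 − 5.53) / (105.0 − 0.789) = 10.55/104.2 = 0.1012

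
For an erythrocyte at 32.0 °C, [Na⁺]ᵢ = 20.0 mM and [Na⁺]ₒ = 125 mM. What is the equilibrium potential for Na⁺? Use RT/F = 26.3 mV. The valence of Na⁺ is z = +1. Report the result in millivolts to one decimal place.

48.2 mV

E = (26.3/z) · ln([Na⁺]_out/[Na⁺]_in) with z = +1.
= (26.3/1) · ln(125/20.0) = 26.30 · ln(6.25)
= 26.30 · (1.8326) = 48.20 mV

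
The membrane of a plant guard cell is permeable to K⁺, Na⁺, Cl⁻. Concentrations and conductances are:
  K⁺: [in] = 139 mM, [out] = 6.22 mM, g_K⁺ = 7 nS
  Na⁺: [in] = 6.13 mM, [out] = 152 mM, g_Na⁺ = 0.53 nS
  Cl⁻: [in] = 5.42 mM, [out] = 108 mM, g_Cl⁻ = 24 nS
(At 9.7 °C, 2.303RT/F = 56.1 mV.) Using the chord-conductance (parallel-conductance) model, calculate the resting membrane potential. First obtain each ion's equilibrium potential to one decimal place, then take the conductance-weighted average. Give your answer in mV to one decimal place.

-71.0 mV

E_K⁺ = (56.1/1)·log₁₀(6.22/139) = -75.7 mV
E_Na⁺ = (56.1/1)·log₁₀(152/6.13) = 78.2 mV
E_Cl⁻ = (56.1/-1)·log₁₀(108/5.42) = -72.9 mV
Vm = (Σ gᵢEᵢ)/(Σ gᵢ) = (7·-75.7 + 0.53·78.2 + 24·-72.9) / (7 + 0.53 + 24)
= -2238.05 / 31.53 = -70.98 mV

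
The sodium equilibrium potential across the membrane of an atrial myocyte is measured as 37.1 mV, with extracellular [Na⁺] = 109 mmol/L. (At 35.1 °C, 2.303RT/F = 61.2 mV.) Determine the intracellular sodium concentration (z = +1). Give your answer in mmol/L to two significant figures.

Nernst: E = (61.2/1) · log₁₀([out]/[in]), so log₁₀([out]/[in]) = 37.1 × 1 / 61.2 = 0.6062.
[out]/[in] = 10^(0.6062) = 4.038.
[in] = 109 / 4.038 = 26.99 mmol/L.

27 mmol/L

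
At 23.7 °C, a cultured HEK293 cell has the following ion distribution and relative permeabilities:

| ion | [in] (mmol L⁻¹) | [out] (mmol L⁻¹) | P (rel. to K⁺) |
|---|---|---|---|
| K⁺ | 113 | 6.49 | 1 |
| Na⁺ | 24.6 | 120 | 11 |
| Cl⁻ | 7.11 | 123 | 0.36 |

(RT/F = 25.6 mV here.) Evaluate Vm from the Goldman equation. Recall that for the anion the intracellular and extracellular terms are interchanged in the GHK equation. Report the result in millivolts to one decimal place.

Vm = 25.6 · ln[(Σ P·[cation]ₒ + Σ P·[anion]ᵢ) / (Σ P·[cation]ᵢ + Σ P·[anion]ₒ)]
Numerator = 1×6.49 + 11×120 + 0.36×7.11 = 1329
Denominator = 1×113 + 11×24.6 + 0.36×123 = 427.9
Vm = 25.6 · ln(3.1061) = 25.6 × (1.1334) = 29.01 mV

29.0 mV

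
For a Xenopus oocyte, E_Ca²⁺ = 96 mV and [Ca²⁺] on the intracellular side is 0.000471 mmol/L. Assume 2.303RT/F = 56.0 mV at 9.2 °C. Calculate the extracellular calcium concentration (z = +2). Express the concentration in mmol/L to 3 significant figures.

1.26 mmol/L

Nernst: E = (56.0/2) · log₁₀([out]/[in]), so log₁₀([out]/[in]) = 96.0 × 2 / 56.0 = 3.4286.
[out]/[in] = 10^(3.4286) = 2683.
[out] = 2683 × 0.000471 = 1.264 mmol/L.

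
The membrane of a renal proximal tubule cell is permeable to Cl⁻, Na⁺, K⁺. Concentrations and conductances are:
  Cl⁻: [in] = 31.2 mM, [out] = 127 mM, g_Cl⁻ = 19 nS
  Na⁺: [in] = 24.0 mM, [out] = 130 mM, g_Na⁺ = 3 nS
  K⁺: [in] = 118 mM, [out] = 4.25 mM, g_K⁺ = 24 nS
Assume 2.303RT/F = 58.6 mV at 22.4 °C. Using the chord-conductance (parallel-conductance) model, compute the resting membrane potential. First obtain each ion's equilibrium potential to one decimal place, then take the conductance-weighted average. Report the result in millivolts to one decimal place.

E_Cl⁻ = (58.6/-1)·log₁₀(127/31.2) = -35.7 mV
E_Na⁺ = (58.6/1)·log₁₀(130/24.0) = 43.0 mV
E_K⁺ = (58.6/1)·log₁₀(4.25/118) = -84.6 mV
Vm = (Σ gᵢEᵢ)/(Σ gᵢ) = (19·-35.7 + 3·43.0 + 24·-84.6) / (19 + 3 + 24)
= -2579.70 / 46 = -56.08 mV

-56.1 mV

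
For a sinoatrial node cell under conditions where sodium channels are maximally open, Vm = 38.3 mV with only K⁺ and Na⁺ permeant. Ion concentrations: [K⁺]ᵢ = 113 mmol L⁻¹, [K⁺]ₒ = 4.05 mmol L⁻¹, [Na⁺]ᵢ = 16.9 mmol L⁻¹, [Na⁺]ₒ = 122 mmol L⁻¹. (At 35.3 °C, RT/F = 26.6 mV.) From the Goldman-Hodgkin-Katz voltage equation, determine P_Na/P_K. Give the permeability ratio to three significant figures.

Let α = P_Na/P_K. GHK: Vm = 26.6·ln[(Kₒ + α·Naₒ)/(Kᵢ + α·Naᵢ)].
e^(Vm/26.6) = e^(38.3/26.6) = 4.2201
So 4.2201·(Kᵢ + α·Naᵢ) = Kₒ + α·Naₒ → α = (4.2201·113.0 − 4.05) / (122.0 − 4.2201·16.9)
α = (476.9 − 4.05) / (122.0 − 71.32) = 472.8/50.68 = 9.329

9.33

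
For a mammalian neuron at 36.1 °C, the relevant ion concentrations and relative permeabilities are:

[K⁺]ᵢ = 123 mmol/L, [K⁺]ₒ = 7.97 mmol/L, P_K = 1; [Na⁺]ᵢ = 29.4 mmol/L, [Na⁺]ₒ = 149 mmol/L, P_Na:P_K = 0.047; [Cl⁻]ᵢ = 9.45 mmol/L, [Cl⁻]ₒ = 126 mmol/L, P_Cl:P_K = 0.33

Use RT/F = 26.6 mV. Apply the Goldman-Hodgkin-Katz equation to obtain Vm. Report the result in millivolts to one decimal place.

Vm = 26.6 · ln[(Σ P·[cation]ₒ + Σ P·[anion]ᵢ) / (Σ P·[cation]ᵢ + Σ P·[anion]ₒ)]
Numerator = 1×7.97 + 0.047×149 + 0.33×9.45 = 18.09
Denominator = 1×123 + 0.047×29.4 + 0.33×126 = 166
Vm = 26.6 · ln(0.10901) = 26.6 × (-2.2163) = -58.95 mV

-59.0 mV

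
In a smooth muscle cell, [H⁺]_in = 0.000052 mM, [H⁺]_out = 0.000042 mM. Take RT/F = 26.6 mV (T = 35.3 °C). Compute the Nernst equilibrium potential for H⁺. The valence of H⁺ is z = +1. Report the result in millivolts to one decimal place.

-5.7 mV

E = (26.6/z) · ln([H⁺]_out/[H⁺]_in) with z = +1.
= (26.6/1) · ln(0.000042/0.000052) = 26.60 · ln(0.8077)
= 26.60 · (-0.2136) = -5.68 mV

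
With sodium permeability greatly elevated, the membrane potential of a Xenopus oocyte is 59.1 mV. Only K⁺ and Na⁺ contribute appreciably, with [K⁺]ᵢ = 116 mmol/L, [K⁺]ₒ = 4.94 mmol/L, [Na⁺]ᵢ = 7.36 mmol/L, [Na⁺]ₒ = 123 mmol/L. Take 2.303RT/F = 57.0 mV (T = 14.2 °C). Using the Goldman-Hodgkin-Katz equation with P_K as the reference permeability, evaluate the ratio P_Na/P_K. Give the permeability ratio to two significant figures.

Let α = P_Na/P_K. GHK: Vm = 57.0·log₁₀[(Kₒ + α·Naₒ)/(Kᵢ + α·Naᵢ)].
10^(Vm/57.0) = 10^(59.1/57.0) = 10.885
So 10.885·(Kᵢ + α·Naᵢ) = Kₒ + α·Naₒ → α = (10.885·116.0 − 4.94) / (123.0 − 10.885·7.36)
α = (1263 − 4.94) / (123.0 − 80.12) = 1258/42.88 = 29.33

29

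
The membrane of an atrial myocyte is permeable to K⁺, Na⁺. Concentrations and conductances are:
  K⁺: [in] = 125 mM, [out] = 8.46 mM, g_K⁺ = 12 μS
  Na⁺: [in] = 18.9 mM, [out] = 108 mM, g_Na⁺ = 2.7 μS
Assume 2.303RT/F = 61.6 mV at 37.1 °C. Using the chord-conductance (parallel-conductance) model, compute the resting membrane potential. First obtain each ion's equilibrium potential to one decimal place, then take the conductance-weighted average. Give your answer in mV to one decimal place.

E_K⁺ = (61.6/1)·log₁₀(8.46/125) = -72.0 mV
E_Na⁺ = (61.6/1)·log₁₀(108/18.9) = 46.6 mV
Vm = (Σ gᵢEᵢ)/(Σ gᵢ) = (12·-72.0 + 2.7·46.6) / (12 + 2.7)
= -738.18 / 14.7 = -50.22 mV

-50.2 mV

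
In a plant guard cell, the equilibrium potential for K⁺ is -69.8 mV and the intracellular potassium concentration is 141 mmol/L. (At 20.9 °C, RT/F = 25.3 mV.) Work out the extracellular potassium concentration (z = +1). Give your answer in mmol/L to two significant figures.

Nernst: E = (25.3/1) · ln([out]/[in]), so ln([out]/[in]) = -69.8 × 1 / 25.3 = -2.7589.
[out]/[in] = e^(-2.7589) = 0.06336.
[out] = 0.06336 × 141 = 8.934 mmol/L.

8.9 mmol/L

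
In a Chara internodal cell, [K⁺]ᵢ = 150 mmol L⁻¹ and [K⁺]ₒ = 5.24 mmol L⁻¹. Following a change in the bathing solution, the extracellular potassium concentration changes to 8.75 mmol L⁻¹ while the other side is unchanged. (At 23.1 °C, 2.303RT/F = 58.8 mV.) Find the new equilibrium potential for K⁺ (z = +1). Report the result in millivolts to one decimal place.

After the shift: [K⁺]_out = 8.75, [K⁺]_in = 150 mmol L⁻¹.
E_new = (58.8/1)·log₁₀(8.75/150) = 58.80 · (-1.2341) = -72.56 mV

-72.6 mV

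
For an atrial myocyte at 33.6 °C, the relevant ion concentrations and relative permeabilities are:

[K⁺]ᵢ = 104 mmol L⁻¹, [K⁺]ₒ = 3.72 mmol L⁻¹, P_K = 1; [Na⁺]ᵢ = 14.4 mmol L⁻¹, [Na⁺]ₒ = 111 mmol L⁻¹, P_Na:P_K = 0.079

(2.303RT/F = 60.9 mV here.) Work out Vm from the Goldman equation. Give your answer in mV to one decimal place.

Vm = 60.9 · log₁₀[(Σ P·[cation]ₒ + Σ P·[anion]ᵢ) / (Σ P·[cation]ᵢ + Σ P·[anion]ₒ)]
Numerator = 1×3.72 + 0.079×111 = 12.49
Denominator = 1×104 + 0.079×14.4 = 105.1
Vm = 60.9 · log₁₀(0.11879) = 60.9 × (-0.9252) = -56.35 mV

-56.3 mV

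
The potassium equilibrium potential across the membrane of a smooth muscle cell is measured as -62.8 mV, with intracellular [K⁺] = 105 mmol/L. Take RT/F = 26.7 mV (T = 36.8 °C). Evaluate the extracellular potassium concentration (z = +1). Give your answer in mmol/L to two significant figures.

10 mmol/L

Nernst: E = (26.7/1) · ln([out]/[in]), so ln([out]/[in]) = -62.8 × 1 / 26.7 = -2.3521.
[out]/[in] = e^(-2.3521) = 0.09517.
[out] = 0.09517 × 105 = 9.993 mmol/L.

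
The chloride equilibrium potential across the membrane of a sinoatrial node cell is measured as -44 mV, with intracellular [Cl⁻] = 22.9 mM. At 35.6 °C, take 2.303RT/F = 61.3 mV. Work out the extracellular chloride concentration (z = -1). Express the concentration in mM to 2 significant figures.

Nernst: E = (61.3/-1) · log₁₀([out]/[in]), so log₁₀([out]/[in]) = -44.0 × -1 / 61.3 = 0.7178.
[out]/[in] = 10^(0.7178) = 5.221.
[out] = 5.221 × 22.9 = 119.6 mM.

120 mM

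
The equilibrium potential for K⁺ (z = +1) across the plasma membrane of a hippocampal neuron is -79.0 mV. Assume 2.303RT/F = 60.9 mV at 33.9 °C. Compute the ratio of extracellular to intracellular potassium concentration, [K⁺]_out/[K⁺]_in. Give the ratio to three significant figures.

0.0504

log₁₀([out]/[in]) = E·z/(60.9) = -79.0 × 1 / 60.9 = -1.2972
[out]/[in] = 10^(-1.2972) = 0.05044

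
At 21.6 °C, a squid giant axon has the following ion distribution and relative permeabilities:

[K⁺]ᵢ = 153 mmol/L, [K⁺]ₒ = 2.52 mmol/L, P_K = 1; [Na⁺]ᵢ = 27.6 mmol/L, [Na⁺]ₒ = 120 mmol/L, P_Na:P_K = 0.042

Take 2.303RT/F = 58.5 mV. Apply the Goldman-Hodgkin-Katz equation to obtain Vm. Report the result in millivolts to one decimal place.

Vm = 58.5 · log₁₀[(Σ P·[cation]ₒ + Σ P·[anion]ᵢ) / (Σ P·[cation]ᵢ + Σ P·[anion]ₒ)]
Numerator = 1×2.52 + 0.042×120 = 7.56
Denominator = 1×153 + 0.042×27.6 = 154.2
Vm = 58.5 · log₁₀(0.04904) = 58.5 × (-1.3094) = -76.60 mV

-76.6 mV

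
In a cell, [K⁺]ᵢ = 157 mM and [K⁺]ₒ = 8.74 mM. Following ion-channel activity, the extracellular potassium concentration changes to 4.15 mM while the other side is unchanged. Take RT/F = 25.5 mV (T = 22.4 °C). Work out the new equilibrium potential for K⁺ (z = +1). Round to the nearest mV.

-93 mV

After the shift: [K⁺]_out = 4.15, [K⁺]_in = 157 mM.
E_new = (25.5/1)·ln(4.15/157) = 25.50 · (-3.6331) = -92.65 mV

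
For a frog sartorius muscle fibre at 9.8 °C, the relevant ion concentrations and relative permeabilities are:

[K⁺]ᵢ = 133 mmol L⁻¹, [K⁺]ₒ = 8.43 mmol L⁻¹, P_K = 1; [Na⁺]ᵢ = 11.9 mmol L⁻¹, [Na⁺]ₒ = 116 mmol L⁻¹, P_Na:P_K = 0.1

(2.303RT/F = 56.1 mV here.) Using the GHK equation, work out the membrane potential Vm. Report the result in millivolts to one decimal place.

Vm = 56.1 · log₁₀[(Σ P·[cation]ₒ + Σ P·[anion]ᵢ) / (Σ P·[cation]ᵢ + Σ P·[anion]ₒ)]
Numerator = 1×8.43 + 0.1×116 = 20.03
Denominator = 1×133 + 0.1×11.9 = 134.2
Vm = 56.1 · log₁₀(0.14927) = 56.1 × (-0.8260) = -46.34 mV

-46.3 mV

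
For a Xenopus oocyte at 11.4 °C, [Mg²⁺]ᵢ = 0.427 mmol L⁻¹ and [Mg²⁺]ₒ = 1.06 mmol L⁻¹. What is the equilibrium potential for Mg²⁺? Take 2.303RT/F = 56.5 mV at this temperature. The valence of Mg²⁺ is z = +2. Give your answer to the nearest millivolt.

11 mV

E = (56.5/z) · log₁₀([Mg²⁺]_out/[Mg²⁺]_in) with z = +2.
= (56.5/2) · log₁₀(1.06/0.427) = 28.25 · log₁₀(2.482)
= 28.25 · (0.3949) = 11.16 mV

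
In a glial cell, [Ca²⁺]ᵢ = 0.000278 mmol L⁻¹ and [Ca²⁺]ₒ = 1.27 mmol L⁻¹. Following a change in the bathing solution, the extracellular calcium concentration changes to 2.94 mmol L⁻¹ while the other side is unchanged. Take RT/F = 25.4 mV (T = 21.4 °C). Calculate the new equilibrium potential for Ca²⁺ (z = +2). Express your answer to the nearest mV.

After the shift: [Ca²⁺]_out = 2.94, [Ca²⁺]_in = 0.000278 mmol L⁻¹.
E_new = (25.4/2)·ln(2.94/0.000278) = 12.70 · (9.2663) = 117.68 mV

118 mV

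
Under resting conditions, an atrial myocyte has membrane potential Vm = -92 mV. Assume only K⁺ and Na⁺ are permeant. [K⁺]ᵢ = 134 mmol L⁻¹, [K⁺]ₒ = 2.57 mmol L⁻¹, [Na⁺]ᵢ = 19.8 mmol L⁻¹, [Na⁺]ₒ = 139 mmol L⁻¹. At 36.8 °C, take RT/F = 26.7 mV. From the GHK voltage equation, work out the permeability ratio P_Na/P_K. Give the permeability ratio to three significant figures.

0.0123

Let α = P_Na/P_K. GHK: Vm = 26.7·ln[(Kₒ + α·Naₒ)/(Kᵢ + α·Naᵢ)].
e^(Vm/26.7) = e^(-92.0/26.7) = 0.031883
So 0.031883·(Kᵢ + α·Naᵢ) = Kₒ + α·Naₒ → α = (0.031883·134.0 − 2.57) / (139.0 − 0.031883·19.8)
α = (4.272 − 2.57) / (139.0 − 0.6313) = 1.702/138.4 = 0.0123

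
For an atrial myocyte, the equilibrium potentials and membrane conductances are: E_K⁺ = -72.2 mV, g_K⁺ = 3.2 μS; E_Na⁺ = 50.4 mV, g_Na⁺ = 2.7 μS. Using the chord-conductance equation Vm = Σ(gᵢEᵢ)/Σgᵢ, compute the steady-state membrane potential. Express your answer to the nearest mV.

Σ gᵢEᵢ = 3.2·(-72.2) + 2.7·(50.4) = -94.96
Σ gᵢ = 3.2 + 2.7 = 5.9
Vm = -94.96 / 5.9 = -16.09 mV

-16 mV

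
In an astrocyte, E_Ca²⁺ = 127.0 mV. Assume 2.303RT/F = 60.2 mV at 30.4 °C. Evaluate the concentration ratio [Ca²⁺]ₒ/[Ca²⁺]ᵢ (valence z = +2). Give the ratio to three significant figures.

log₁₀([out]/[in]) = E·z/(60.2) = 127.0 × 2 / 60.2 = 4.2193
[out]/[in] = 10^(4.2193) = 1.657e+04

16600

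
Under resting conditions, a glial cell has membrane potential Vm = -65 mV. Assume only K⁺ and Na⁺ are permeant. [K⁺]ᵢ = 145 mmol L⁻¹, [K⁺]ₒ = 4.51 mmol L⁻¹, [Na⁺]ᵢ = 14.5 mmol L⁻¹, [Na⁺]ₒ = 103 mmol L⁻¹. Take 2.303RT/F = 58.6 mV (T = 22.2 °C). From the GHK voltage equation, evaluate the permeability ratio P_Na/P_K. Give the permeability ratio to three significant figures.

Let α = P_Na/P_K. GHK: Vm = 58.6·log₁₀[(Kₒ + α·Naₒ)/(Kᵢ + α·Naᵢ)].
10^(Vm/58.6) = 10^(-65.0/58.6) = 0.077765
So 0.077765·(Kᵢ + α·Naᵢ) = Kₒ + α·Naₒ → α = (0.077765·145.0 − 4.51) / (103.0 − 0.077765·14.5)
α = (11.28 − 4.51) / (103.0 − 1.128) = 6.766/101.9 = 0.06642

0.0664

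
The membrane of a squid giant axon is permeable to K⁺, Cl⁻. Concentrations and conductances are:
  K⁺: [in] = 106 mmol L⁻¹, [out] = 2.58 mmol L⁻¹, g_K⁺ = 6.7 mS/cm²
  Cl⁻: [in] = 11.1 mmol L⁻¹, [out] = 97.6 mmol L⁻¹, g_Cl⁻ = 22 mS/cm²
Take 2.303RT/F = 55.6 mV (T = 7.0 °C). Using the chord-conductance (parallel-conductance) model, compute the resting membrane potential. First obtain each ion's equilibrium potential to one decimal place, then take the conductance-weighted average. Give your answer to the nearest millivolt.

E_K⁺ = (55.6/1)·log₁₀(2.58/106) = -89.7 mV
E_Cl⁻ = (55.6/-1)·log₁₀(97.6/11.1) = -52.5 mV
Vm = (Σ gᵢEᵢ)/(Σ gᵢ) = (6.7·-89.7 + 22·-52.5) / (6.7 + 22)
= -1755.99 / 28.7 = -61.18 mV

-61 mV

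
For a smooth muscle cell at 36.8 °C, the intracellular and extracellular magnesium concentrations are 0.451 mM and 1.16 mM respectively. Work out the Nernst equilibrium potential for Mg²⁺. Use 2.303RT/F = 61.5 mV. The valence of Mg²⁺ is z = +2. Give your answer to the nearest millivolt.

E = (61.5/z) · log₁₀([Mg²⁺]_out/[Mg²⁺]_in) with z = +2.
= (61.5/2) · log₁₀(1.16/0.451) = 30.75 · log₁₀(2.572)
= 30.75 · (0.4103) = 12.62 mV

13 mV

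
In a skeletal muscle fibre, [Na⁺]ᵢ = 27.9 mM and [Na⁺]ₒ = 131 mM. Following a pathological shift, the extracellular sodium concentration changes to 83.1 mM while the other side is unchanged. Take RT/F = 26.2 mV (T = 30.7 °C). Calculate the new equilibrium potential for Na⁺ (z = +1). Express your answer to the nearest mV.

After the shift: [Na⁺]_out = 83.1, [Na⁺]_in = 27.9 mM.
E_new = (26.2/1)·ln(83.1/27.9) = 26.20 · (1.0914) = 28.60 mV

29 mV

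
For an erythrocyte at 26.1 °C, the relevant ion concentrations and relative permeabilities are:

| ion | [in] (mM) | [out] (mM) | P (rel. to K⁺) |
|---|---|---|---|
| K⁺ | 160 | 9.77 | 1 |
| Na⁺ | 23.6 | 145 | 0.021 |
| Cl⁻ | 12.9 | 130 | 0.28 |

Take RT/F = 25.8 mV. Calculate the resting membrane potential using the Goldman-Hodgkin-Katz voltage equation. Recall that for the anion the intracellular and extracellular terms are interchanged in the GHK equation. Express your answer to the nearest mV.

Vm = 25.8 · ln[(Σ P·[cation]ₒ + Σ P·[anion]ᵢ) / (Σ P·[cation]ᵢ + Σ P·[anion]ₒ)]
Numerator = 1×9.77 + 0.021×145 + 0.28×12.9 = 16.43
Denominator = 1×160 + 0.021×23.6 + 0.28×130 = 196.9
Vm = 25.8 · ln(0.08343) = 25.8 × (-2.4837) = -64.08 mV

-64 mV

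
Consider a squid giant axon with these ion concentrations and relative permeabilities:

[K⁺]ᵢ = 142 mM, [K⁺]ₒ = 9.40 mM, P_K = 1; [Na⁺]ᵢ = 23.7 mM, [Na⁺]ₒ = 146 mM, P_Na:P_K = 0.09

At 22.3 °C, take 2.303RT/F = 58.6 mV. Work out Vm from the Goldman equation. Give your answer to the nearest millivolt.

-47 mV

Vm = 58.6 · log₁₀[(Σ P·[cation]ₒ + Σ P·[anion]ᵢ) / (Σ P·[cation]ᵢ + Σ P·[anion]ₒ)]
Numerator = 1×9.40 + 0.09×146 = 22.54
Denominator = 1×142 + 0.09×23.7 = 144.1
Vm = 58.6 · log₁₀(0.15638) = 58.6 × (-0.8058) = -47.22 mV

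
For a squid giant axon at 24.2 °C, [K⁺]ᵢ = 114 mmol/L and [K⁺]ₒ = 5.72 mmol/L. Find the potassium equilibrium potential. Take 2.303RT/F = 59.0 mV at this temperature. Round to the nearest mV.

-77 mV

E = (59.0/z) · log₁₀([K⁺]_out/[K⁺]_in) with z = +1.
= (59.0/1) · log₁₀(5.72/114) = 59.00 · log₁₀(0.05018)
= 59.00 · (-1.2995) = -76.67 mV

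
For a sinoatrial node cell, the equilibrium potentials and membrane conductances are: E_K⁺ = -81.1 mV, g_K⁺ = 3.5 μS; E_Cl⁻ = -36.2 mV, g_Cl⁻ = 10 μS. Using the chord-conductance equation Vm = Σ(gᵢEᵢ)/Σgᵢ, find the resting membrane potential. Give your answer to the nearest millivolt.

-48 mV

Σ gᵢEᵢ = 3.5·(-81.1) + 10·(-36.2) = -645.85
Σ gᵢ = 3.5 + 10 = 13.5
Vm = -645.85 / 13.5 = -47.84 mV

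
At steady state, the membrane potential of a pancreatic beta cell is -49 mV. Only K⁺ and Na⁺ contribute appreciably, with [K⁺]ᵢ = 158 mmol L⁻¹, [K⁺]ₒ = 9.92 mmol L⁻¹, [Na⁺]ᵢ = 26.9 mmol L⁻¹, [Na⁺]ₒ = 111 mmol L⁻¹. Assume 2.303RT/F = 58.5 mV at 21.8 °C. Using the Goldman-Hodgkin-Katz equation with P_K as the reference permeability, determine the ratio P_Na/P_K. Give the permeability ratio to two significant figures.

Let α = P_Na/P_K. GHK: Vm = 58.5·log₁₀[(Kₒ + α·Naₒ)/(Kᵢ + α·Naᵢ)].
10^(Vm/58.5) = 10^(-49.0/58.5) = 0.14534
So 0.14534·(Kᵢ + α·Naᵢ) = Kₒ + α·Naₒ → α = (0.14534·158.0 − 9.92) / (111.0 − 0.14534·26.9)
α = (22.96 − 9.92) / (111.0 − 3.91) = 13.04/107.1 = 0.1218

0.12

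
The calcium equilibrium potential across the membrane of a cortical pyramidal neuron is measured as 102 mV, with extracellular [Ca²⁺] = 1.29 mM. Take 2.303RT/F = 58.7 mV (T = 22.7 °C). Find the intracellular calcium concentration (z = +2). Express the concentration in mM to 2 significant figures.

0.00043 mM

Nernst: E = (58.7/2) · log₁₀([out]/[in]), so log₁₀([out]/[in]) = 102.0 × 2 / 58.7 = 3.4753.
[out]/[in] = 10^(3.4753) = 2987.
[in] = 1.29 / 2987 = 0.0004318 mM.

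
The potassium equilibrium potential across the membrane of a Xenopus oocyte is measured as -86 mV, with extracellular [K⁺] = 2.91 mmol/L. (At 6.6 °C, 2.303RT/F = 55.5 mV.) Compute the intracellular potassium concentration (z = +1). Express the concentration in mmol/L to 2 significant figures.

Nernst: E = (55.5/1) · log₁₀([out]/[in]), so log₁₀([out]/[in]) = -86.0 × 1 / 55.5 = -1.5495.
[out]/[in] = 10^(-1.5495) = 0.02821.
[in] = 2.91 / 0.02821 = 103.1 mmol/L.

100 mmol/L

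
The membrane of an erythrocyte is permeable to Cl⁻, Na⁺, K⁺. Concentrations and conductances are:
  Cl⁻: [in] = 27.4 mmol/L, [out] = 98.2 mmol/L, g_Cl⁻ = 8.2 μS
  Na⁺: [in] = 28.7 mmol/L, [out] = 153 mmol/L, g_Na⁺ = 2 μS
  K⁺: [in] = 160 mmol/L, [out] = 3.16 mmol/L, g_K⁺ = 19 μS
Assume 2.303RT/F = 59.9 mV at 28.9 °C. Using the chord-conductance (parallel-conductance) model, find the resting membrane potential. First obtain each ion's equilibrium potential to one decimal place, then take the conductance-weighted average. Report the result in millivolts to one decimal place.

E_Cl⁻ = (59.9/-1)·log₁₀(98.2/27.4) = -33.2 mV
E_Na⁺ = (59.9/1)·log₁₀(153/28.7) = 43.5 mV
E_K⁺ = (59.9/1)·log₁₀(3.16/160) = -102.1 mV
Vm = (Σ gᵢEᵢ)/(Σ gᵢ) = (8.2·-33.2 + 2·43.5 + 19·-102.1) / (8.2 + 2 + 19)
= -2125.14 / 29.2 = -72.78 mV

-72.8 mV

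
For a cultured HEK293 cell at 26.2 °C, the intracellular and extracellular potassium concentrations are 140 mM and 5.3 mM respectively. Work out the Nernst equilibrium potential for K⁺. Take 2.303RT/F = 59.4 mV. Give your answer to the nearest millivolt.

E = (59.4/z) · log₁₀([K⁺]_out/[K⁺]_in) with z = +1.
= (59.4/1) · log₁₀(5.3/140) = 59.40 · log₁₀(0.03786)
= 59.40 · (-1.4219) = -84.46 mV

-84 mV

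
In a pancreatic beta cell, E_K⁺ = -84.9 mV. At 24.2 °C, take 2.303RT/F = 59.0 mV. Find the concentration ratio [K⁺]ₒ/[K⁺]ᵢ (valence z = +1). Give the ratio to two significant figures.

0.036

log₁₀([out]/[in]) = E·z/(59.0) = -84.9 × 1 / 59.0 = -1.4390
[out]/[in] = 10^(-1.4390) = 0.03639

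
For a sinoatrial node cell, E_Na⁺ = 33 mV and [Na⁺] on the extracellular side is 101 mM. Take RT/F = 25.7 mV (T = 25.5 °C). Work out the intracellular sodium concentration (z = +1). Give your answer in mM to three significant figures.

Nernst: E = (25.7/1) · ln([out]/[in]), so ln([out]/[in]) = 33.0 × 1 / 25.7 = 1.2840.
[out]/[in] = e^(1.2840) = 3.611.
[in] = 101 / 3.611 = 27.97 mM.

28.0 mM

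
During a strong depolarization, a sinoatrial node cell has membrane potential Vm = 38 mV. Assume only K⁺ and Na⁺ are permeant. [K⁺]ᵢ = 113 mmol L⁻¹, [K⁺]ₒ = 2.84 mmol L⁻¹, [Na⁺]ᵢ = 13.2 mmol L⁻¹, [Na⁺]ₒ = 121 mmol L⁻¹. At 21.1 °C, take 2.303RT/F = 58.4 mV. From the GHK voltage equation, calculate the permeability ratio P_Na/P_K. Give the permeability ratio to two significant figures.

8.1

Let α = P_Na/P_K. GHK: Vm = 58.4·log₁₀[(Kₒ + α·Naₒ)/(Kᵢ + α·Naᵢ)].
10^(Vm/58.4) = 10^(38.0/58.4) = 4.4739
So 4.4739·(Kᵢ + α·Naᵢ) = Kₒ + α·Naₒ → α = (4.4739·113.0 − 2.84) / (121.0 − 4.4739·13.2)
α = (505.5 − 2.84) / (121.0 − 59.06) = 502.7/61.94 = 8.115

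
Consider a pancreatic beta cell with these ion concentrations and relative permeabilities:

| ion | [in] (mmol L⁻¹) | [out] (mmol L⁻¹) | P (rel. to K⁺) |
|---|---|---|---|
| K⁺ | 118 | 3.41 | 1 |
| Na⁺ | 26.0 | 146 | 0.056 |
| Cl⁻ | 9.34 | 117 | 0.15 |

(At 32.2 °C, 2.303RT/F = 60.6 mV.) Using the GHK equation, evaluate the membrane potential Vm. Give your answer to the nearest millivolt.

-62 mV

Vm = 60.6 · log₁₀[(Σ P·[cation]ₒ + Σ P·[anion]ᵢ) / (Σ P·[cation]ᵢ + Σ P·[anion]ₒ)]
Numerator = 1×3.41 + 0.056×146 + 0.15×9.34 = 12.99
Denominator = 1×118 + 0.056×26.0 + 0.15×117 = 137
Vm = 60.6 · log₁₀(0.094791) = 60.6 × (-1.0232) = -62.01 mV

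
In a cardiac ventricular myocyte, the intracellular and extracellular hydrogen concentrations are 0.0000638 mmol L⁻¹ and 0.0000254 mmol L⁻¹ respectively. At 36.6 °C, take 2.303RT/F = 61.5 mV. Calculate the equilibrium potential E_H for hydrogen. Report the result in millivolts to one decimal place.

-24.6 mV

E = (61.5/z) · log₁₀([H⁺]_out/[H⁺]_in) with z = +1.
= (61.5/1) · log₁₀(0.0000254/0.0000638) = 61.50 · log₁₀(0.3981)
= 61.50 · (-0.4000) = -24.60 mV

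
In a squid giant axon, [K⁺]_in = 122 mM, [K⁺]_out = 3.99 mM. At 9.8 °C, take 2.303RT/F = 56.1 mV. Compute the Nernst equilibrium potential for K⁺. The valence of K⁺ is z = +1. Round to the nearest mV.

-83 mV

E = (56.1/z) · log₁₀([K⁺]_out/[K⁺]_in) with z = +1.
= (56.1/1) · log₁₀(3.99/122) = 56.10 · log₁₀(0.0327)
= 56.10 · (-1.4854) = -83.33 mV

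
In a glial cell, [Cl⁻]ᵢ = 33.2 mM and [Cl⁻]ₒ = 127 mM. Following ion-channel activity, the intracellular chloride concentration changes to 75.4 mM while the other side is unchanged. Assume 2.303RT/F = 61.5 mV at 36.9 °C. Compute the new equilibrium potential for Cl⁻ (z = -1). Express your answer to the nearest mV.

After the shift: [Cl⁻]_out = 127, [Cl⁻]_in = 75.4 mM.
E_new = (61.5/-1)·log₁₀(127/75.4) = -61.50 · (0.2264) = -13.93 mV

-14 mV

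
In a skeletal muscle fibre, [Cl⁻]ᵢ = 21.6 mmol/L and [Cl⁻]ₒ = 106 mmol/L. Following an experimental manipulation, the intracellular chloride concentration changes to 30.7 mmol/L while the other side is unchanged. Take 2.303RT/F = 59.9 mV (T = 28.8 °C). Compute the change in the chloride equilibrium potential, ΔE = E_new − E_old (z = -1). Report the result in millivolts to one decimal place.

9.1 mV

E_old = (59.9/-1)·log₁₀(106/21.6) = -41.38 mV
E_new = (59.9/-1)·log₁₀(106/30.7) = -32.24 mV
ΔE = -32.24 − (-41.38) = 9.15 mV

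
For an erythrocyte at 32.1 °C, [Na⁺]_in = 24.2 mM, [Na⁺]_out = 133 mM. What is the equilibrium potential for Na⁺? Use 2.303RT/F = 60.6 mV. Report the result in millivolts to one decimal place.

44.8 mV

E = (60.6/z) · log₁₀([Na⁺]_out/[Na⁺]_in) with z = +1.
= (60.6/1) · log₁₀(133/24.2) = 60.60 · log₁₀(5.496)
= 60.60 · (0.7400) = 44.85 mV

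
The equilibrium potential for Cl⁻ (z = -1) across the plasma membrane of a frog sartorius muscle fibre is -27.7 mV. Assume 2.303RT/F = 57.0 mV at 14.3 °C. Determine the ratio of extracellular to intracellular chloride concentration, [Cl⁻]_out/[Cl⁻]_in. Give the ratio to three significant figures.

3.06

log₁₀([out]/[in]) = E·z/(57.0) = -27.7 × -1 / 57.0 = 0.4860
[out]/[in] = 10^(0.4860) = 3.062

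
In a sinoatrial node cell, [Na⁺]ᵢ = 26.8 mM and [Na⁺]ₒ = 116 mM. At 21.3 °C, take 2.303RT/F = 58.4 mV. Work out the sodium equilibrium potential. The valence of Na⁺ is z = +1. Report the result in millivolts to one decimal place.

E = (58.4/z) · log₁₀([Na⁺]_out/[Na⁺]_in) with z = +1.
= (58.4/1) · log₁₀(116/26.8) = 58.40 · log₁₀(4.328)
= 58.40 · (0.6363) = 37.16 mV

37.2 mV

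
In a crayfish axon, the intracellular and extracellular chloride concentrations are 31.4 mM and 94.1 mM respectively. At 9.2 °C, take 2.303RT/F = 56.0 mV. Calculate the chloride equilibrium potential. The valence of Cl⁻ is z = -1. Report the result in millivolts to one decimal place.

E = (56.0/z) · log₁₀([Cl⁻]_out/[Cl⁻]_in) with z = -1.
For an anion, dividing by z = -1 reverses the sign.
= (56.0/-1) · log₁₀(94.1/31.4) = -56.00 · log₁₀(2.997)
= -56.00 · (0.4767) = -26.69 mV

-26.7 mV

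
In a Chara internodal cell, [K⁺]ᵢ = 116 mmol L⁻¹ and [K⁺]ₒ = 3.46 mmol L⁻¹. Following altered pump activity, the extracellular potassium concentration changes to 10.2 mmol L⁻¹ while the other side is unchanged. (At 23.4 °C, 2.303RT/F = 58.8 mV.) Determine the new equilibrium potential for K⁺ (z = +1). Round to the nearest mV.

-62 mV

After the shift: [K⁺]_out = 10.2, [K⁺]_in = 116 mmol L⁻¹.
E_new = (58.8/1)·log₁₀(10.2/116) = 58.80 · (-1.0559) = -62.08 mV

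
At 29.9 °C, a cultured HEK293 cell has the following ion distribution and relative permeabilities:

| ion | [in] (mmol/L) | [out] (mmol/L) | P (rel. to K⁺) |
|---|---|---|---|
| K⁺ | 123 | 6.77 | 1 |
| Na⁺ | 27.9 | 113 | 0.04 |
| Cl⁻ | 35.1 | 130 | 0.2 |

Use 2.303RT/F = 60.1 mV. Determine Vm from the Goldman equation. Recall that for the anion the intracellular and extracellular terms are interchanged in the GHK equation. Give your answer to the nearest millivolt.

-55 mV

Vm = 60.1 · log₁₀[(Σ P·[cation]ₒ + Σ P·[anion]ᵢ) / (Σ P·[cation]ᵢ + Σ P·[anion]ₒ)]
Numerator = 1×6.77 + 0.04×113 + 0.2×35.1 = 18.31
Denominator = 1×123 + 0.04×27.9 + 0.2×130 = 150.1
Vm = 60.1 · log₁₀(0.12197) = 60.1 × (-0.9137) = -54.92 mV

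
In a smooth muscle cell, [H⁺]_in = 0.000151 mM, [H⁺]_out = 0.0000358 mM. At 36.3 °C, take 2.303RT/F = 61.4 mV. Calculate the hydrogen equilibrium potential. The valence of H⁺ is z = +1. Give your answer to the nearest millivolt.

-38 mV

E = (61.4/z) · log₁₀([H⁺]_out/[H⁺]_in) with z = +1.
= (61.4/1) · log₁₀(0.0000358/0.000151) = 61.40 · log₁₀(0.2371)
= 61.40 · (-0.6251) = -38.38 mV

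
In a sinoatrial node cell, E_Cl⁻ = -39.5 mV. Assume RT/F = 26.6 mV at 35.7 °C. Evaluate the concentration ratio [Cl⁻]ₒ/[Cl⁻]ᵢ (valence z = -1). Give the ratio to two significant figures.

4.4

ln([out]/[in]) = E·z/(26.6) = -39.5 × -1 / 26.6 = 1.4850
[out]/[in] = e^(1.4850) = 4.415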